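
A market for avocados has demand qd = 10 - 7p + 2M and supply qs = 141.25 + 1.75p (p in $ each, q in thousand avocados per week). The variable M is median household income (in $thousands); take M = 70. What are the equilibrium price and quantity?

p* = 1, q* = 143

With M = 70, demand is qd = 150 - 7p.
The market clears where 150 - 7p = 141.25 + 1.75p. Rearranging, 8.75p = 8.75, hence p* = 1.
Plugging p* into demand: q* = 150 - 7(1) = 143.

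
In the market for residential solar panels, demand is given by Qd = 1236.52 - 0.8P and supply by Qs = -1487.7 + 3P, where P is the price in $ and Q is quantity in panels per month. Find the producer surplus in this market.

Producer surplus = 73261.5

Equating demand and supply, 1236.52 - 0.8P = -1487.7 + 3P gives 3.8P = 2724.22, so P* = 716.9.
From the demand curve, Q* = 1236.52 - 0.8(716.9) = 663.
Supply choke price (Qs = 0): P = 495.9. Producer surplus = ½ × (716.9 - 495.9) × 663 = 73261.5.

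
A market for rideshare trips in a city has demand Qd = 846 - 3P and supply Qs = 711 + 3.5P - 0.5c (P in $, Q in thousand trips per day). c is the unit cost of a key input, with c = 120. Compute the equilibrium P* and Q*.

With c = 120, supply is Qs = 651 + 3.5P.
Set Qd = Qs: 846 - 3P = 651 + 3.5P, so 195 = 6.5P and P* = 30.
Substitute back: Q* = 846 - 3(30) = 756.

P* = 30, Q* = 756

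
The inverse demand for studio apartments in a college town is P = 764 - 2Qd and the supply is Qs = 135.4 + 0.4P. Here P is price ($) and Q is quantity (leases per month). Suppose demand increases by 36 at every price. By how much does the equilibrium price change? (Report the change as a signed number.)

ΔP = 40

Inverting to quantity form: Qd = 382 - 0.5P.
The market clears where 382 - 0.5P = 135.4 + 0.4P. Rearranging, 0.9P = 246.6, hence P* = 274.
From the demand curve, Q* = 382 - 0.5(274) = 245.
After the shift, demand is Qd = 418 - 0.5P.
The new intersection has 282.6 = 0.9P, i.e. P = 314, Q = 261.
ΔP = 314 - 274 = 40.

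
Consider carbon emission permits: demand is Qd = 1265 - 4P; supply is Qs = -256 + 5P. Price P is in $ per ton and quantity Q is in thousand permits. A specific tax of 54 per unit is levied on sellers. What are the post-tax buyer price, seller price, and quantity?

P_b = 199, P_s = 145, Q = 469

With a tax of 54 on sellers, they supply based on the net price P_s = P_b - 54, so Qs = -526 + 5P_b.
Set Qd = Qs: 1265 - 4P_b = -526 + 5P_b, so 1791 = 9P_b and P_b = 199.
Then P_s = 199 - 54 = 145 and Q = 1265 - 4(199) = 469.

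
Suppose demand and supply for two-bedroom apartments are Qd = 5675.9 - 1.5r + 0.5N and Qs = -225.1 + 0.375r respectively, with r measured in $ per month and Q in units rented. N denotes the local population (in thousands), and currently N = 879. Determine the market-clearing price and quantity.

With N = 879, demand is Qd = 6115.4 - 1.5r.
At equilibrium Qd = Qs, so 6115.4 - 1.5r = -225.1 + 0.375r; collecting terms, 6340.5 = 1.875r and r* = 3381.6.
Plugging r* into demand: Q* = 6115.4 - 1.5(3381.6) = 1043.

r* = 3381.6, Q* = 1043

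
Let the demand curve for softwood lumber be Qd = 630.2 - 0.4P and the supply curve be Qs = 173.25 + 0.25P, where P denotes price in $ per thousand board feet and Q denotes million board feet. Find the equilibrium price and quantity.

P* = 703, Q* = 349

At equilibrium Qd = Qs, so 630.2 - 0.4P = 173.25 + 0.25P; collecting terms, 456.95 = 0.65P and P* = 703.
Substitute back: Q* = 630.2 - 0.4(703) = 349.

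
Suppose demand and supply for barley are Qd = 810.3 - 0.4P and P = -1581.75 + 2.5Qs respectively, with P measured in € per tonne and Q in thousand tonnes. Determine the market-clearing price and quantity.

Solving each curve for Q: Qs = 632.7 + 0.4P.
At equilibrium Qd = Qs, so 810.3 - 0.4P = 632.7 + 0.4P; collecting terms, 177.6 = 0.8P and P* = 222.
Substitute back: Q* = 810.3 - 0.4(222) = 721.5.

P* = 222, Q* = 721.5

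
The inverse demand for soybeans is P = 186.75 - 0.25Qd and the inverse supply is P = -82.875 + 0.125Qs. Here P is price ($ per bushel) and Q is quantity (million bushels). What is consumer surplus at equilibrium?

Consumer surplus = 64620.125

Solving each curve for Q: Qd = 747 - 4P and Qs = 663 + 8P.
Set Qd = Qs: 747 - 4P = 663 + 8P, so 84 = 12P and P* = 7.
Plugging P* into demand: Q* = 747 - 4(7) = 719.
Demand choke price (Qd = 0): P = 747/4 = 186.75. Consumer surplus = ½ × (186.75 - 7) × 719 = 64620.125.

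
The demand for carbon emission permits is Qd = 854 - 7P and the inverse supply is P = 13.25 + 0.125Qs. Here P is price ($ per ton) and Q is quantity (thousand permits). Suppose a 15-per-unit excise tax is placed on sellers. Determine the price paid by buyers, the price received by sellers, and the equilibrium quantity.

P_b = 72, P_s = 57, Q = 350

In direct form, Qs = -106 + 8P.
The tax drives a wedge P_b - P_s = 15. Substituting P_s = P_b - 15 into supply: Qs = -226 + 8P_b.
Set Qd = Qs: 854 - 7P_b = -226 + 8P_b, so 1080 = 15P_b and P_b = 72.
So P_s = 57 and the quantity traded is Q = 854 - 7(72) = 350.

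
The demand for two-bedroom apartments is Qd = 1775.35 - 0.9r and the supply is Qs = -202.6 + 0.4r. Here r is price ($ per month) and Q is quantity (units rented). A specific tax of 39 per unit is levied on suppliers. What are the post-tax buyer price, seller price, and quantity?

The tax drives a wedge r_b - r_s = 39. Substituting r_s = r_b - 39 into supply: Qs = -218.2 + 0.4r_b.
Set Qd = Qs: 1775.35 - 0.9r_b = -218.2 + 0.4r_b, so 1993.55 = 1.3r_b and r_b = 1533.5.
So r_s = 1494.5 and the quantity traded is Q = 1775.35 - 0.9(1533.5) = 395.2.

r_b = 1533.5, r_s = 1494.5, Q = 395.2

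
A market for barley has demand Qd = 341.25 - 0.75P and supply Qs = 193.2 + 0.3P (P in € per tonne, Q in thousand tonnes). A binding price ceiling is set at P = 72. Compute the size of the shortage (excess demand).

At P = 72: Qd = 287.25 and Qs = 214.8.
Shortage = Qd - Qs = 287.25 - 214.8 = 72.45.

Shortage = 72.45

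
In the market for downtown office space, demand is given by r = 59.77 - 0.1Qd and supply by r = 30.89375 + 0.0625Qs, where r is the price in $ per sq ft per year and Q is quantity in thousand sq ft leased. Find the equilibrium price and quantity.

r* = 42, Q* = 177.7

In direct form, Qd = 597.7 - 10r and Qs = -494.3 + 16r.
Set Qd = Qs: 597.7 - 10r = -494.3 + 16r, so 1092 = 26r and r* = 42.
Substitute back: Q* = 597.7 - 10(42) = 177.7.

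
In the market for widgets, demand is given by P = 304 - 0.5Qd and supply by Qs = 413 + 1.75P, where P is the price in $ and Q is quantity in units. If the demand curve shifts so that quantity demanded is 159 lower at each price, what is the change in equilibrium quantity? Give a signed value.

ΔQ = -74.2

Inverting to quantity form: Qd = 608 - 2P.
Equating demand and supply, 608 - 2P = 413 + 1.75P gives 3.75P = 195, so P* = 52.
From the demand curve, Q* = 608 - 2(52) = 504.
After the shift, demand is Qd = 449 - 2P.
Re-solving, 3.75P = 36 gives P = 9.6 and Q = 429.8.
ΔQ = 429.8 - 504 = -74.2.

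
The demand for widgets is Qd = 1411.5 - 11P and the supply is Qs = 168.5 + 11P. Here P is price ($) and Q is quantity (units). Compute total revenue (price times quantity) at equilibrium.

The market clears where 1411.5 - 11P = 168.5 + 11P. Rearranging, 22P = 1243, hence P* = 56.5.
Then Q* = 1411.5 - 11(56.5) = 790.
Total revenue = P* × Q* = 56.5 × 790 = 44635.

Total revenue = 44635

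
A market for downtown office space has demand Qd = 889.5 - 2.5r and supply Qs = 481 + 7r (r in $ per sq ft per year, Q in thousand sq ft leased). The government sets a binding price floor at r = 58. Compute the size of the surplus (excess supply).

Surplus = 142.5

Evaluating both curves at the floor price 58 gives Qd = 744.5, Qs = 887.
Surplus = Qs - Qd = 887 - 744.5 = 142.5.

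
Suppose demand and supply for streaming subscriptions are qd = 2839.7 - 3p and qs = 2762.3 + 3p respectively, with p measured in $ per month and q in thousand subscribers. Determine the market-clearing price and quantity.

The market clears where 2839.7 - 3p = 2762.3 + 3p. Rearranging, 6p = 77.4, hence p* = 12.9.
Plugging p* into demand: q* = 2839.7 - 3(12.9) = 2801.

p* = 12.9, q* = 2801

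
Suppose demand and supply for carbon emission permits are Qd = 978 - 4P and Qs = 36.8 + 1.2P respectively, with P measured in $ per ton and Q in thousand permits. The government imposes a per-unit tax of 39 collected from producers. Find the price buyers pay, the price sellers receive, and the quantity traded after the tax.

The tax drives a wedge P_b - P_s = 39. Substituting P_s = P_b - 39 into supply: Qs = -10 + 1.2P_b.
Market clearing requires 978 - 4P_b = -10 + 1.2P_b; hence 988 = 5.2P_b and P_b = 190.
Then P_s = 190 - 39 = 151 and Q = 978 - 4(190) = 218.

P_b = 190, P_s = 151, Q = 218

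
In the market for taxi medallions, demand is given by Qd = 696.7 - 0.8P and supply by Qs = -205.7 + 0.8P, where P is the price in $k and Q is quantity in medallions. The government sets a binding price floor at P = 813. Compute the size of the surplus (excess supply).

Surplus = 398.4

Evaluating both curves at the floor price 813 gives Qd = 46.3, Qs = 444.7.
Surplus = Qs - Qd = 444.7 - 46.3 = 398.4.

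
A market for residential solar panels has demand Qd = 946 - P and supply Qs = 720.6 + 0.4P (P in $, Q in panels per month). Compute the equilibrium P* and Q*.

P* = 161, Q* = 785

At equilibrium Qd = Qs, so 946 - P = 720.6 + 0.4P; collecting terms, 225.4 = 1.4P and P* = 161.
Plugging P* into demand: Q* = 946 - 161 = 785.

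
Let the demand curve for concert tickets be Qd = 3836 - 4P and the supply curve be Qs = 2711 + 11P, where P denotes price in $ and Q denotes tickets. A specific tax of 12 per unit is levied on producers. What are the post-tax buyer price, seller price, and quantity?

P_b = 83.8, P_s = 71.8, Q = 3500.8

Producers keep P_s = P_b - 12 per unit, so supply in terms of the buyer price is Qs = 2579 + 11P_b.
Equate demand and the shifted supply: 3836 - 4P_b = 2579 + 11P_b, giving 15P_b = 1257, so P_b = 83.8.
So P_s = 71.8 and the quantity traded is Q = 3836 - 4(83.8) = 3500.8.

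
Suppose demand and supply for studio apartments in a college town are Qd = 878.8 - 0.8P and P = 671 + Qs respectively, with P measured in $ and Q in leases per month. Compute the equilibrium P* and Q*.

Rewriting in direct form: Qs = -671 + P.
At equilibrium Qd = Qs, so 878.8 - 0.8P = -671 + P; collecting terms, 1549.8 = 1.8P and P* = 861.
Substitute back: Q* = 878.8 - 0.8(861) = 190.

P* = 861, Q* = 190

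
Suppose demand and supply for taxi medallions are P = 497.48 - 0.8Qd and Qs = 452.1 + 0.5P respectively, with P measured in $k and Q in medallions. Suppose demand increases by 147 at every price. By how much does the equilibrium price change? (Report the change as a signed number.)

ΔP = 84

Rewriting in direct form: Qd = 621.85 - 1.25P.
At equilibrium Qd = Qs, so 621.85 - 1.25P = 452.1 + 0.5P; collecting terms, 169.75 = 1.75P and P* = 97.
Then Q* = 621.85 - 1.25(97) = 500.6.
After the shift, demand is Qd = 768.85 - 1.25P.
Re-solving, 1.75P = 316.75 gives P = 181 and Q = 542.6.
ΔP = 181 - 97 = 84.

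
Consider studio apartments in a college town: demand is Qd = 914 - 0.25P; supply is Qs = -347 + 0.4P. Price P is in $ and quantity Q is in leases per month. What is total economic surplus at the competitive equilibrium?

Total surplus = 598133.25

At equilibrium Qd = Qs, so 914 - 0.25P = -347 + 0.4P; collecting terms, 1261 = 0.65P and P* = 1940.
Substitute back: Q* = 914 - 0.25(1940) = 429.
Demand choke price = 3656; supply choke price = 867.5. CS = ½(3656 - 1940)(429) = 368082; PS = ½(1940 - 867.5)(429) = 230051.25. Total surplus = 598133.25.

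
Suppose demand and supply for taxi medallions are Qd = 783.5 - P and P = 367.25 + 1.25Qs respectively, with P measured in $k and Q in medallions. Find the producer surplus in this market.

Inverting to quantity form: Qs = -293.8 + 0.8P.
Equating demand and supply, 783.5 - P = -293.8 + 0.8P gives 1.8P = 1077.3, so P* = 598.5.
Substitute back: Q* = 783.5 - 598.5 = 185.
Supply choke price (Qs = 0): P = 367.25. Producer surplus = ½ × (598.5 - 367.25) × 185 = 21390.625.

Producer surplus = 21390.625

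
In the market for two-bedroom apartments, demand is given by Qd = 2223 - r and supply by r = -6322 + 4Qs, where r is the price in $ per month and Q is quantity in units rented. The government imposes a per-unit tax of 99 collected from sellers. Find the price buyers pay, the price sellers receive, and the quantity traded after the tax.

r_b = 533.8, r_s = 434.8, Q = 1689.2

Inverting to quantity form: Qs = 1580.5 + 0.25r.
Sellers keep r_s = r_b - 99 per unit, so supply in terms of the buyer price is Qs = 1555.75 + 0.25r_b.
Set Qd = Qs: 2223 - r_b = 1555.75 + 0.25r_b, so 667.25 = 1.25r_b and r_b = 533.8.
Then r_s = 533.8 - 99 = 434.8 and Q = 2223 - 533.8 = 1689.2.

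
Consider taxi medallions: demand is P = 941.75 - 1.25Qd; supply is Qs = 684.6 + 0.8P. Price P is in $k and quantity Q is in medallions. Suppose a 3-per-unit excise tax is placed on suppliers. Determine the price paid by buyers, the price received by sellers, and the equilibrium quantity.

Solving each curve for Q: Qd = 753.4 - 0.8P.
The tax drives a wedge P_b - P_s = 3. Substituting P_s = P_b - 3 into supply: Qs = 682.2 + 0.8P_b.
Market clearing requires 753.4 - 0.8P_b = 682.2 + 0.8P_b; hence 71.2 = 1.6P_b and P_b = 44.5.
So P_s = 41.5 and the quantity traded is Q = 753.4 - 0.8(44.5) = 717.8.

P_b = 44.5, P_s = 41.5, Q = 717.8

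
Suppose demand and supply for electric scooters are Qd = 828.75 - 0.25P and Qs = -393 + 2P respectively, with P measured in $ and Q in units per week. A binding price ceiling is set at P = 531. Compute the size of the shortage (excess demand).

Evaluating both curves at the ceiling price 531 gives Qd = 696, Qs = 669.
Shortage = Qd - Qs = 696 - 669 = 27.

Shortage = 27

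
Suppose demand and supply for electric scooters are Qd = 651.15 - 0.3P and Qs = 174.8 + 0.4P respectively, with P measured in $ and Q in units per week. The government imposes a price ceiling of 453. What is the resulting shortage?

Evaluating both curves at the ceiling price 453 gives Qd = 515.25, Qs = 356.
Shortage = Qd - Qs = 515.25 - 356 = 159.25.

Shortage = 159.25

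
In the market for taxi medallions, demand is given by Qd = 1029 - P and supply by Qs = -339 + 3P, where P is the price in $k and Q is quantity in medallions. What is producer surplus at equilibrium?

At equilibrium Qd = Qs, so 1029 - P = -339 + 3P; collecting terms, 1368 = 4P and P* = 342.
From the demand curve, Q* = 1029 - 342 = 687.
Supply choke price (Qs = 0): P = 113. Producer surplus = ½ × (342 - 113) × 687 = 78661.5.

Producer surplus = 78661.5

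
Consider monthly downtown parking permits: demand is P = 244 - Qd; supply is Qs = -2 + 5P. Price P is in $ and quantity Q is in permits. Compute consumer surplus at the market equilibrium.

Consumer surplus = 20604.5

Solving each curve for Q: Qd = 244 - P.
At equilibrium Qd = Qs, so 244 - P = -2 + 5P; collecting terms, 246 = 6P and P* = 41.
Then Q* = 244 - 41 = 203.
Demand choke price (Qd = 0): P = 244. Consumer surplus = ½ × (244 - 41) × 203 = 20604.5.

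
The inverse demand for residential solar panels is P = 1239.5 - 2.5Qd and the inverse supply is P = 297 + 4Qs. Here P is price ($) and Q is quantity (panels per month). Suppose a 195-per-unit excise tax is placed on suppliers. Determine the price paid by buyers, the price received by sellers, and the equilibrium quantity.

Inverting to quantity form: Qd = 495.8 - 0.4P and Qs = -74.25 + 0.25P.
The tax drives a wedge P_b - P_s = 195. Substituting P_s = P_b - 195 into supply: Qs = -123 + 0.25P_b.
Market clearing requires 495.8 - 0.4P_b = -123 + 0.25P_b; hence 618.8 = 0.65P_b and P_b = 952.
So P_s = 757 and the quantity traded is Q = 495.8 - 0.4(952) = 115.

P_b = 952, P_s = 757, Q = 115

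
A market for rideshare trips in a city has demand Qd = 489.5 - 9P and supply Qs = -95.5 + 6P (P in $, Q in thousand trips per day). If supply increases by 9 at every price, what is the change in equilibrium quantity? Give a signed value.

ΔQ = 5.4

The market clears where 489.5 - 9P = -95.5 + 6P. Rearranging, 15P = 585, hence P* = 39.
Plugging P* into demand: Q* = 489.5 - 9(39) = 138.5.
After the shift, supply is Qs = -86.5 + 6P.
New equilibrium: 576 = 15P, so P = 38.4 and Q = 143.9.
ΔQ = 143.9 - 138.5 = 5.4.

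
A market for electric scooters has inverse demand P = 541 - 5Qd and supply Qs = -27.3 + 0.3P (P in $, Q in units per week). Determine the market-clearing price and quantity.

Solving each curve for Q: Qd = 108.2 - 0.2P.
The market clears where 108.2 - 0.2P = -27.3 + 0.3P. Rearranging, 0.5P = 135.5, hence P* = 271.
Substitute back: Q* = 108.2 - 0.2(271) = 54.

P* = 271, Q* = 54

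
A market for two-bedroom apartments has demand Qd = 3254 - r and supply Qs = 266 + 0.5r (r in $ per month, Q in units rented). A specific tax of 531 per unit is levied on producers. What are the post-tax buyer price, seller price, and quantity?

r_b = 2169, r_s = 1638, Q = 1085

With a tax of 531 on producers, they supply based on the net price r_s = r_b - 531, so Qs = 0.5 + 0.5r_b.
Market clearing requires 3254 - r_b = 0.5 + 0.5r_b; hence 3253.5 = 1.5r_b and r_b = 2169.
Then r_s = 2169 - 531 = 1638 and Q = 3254 - 2169 = 1085.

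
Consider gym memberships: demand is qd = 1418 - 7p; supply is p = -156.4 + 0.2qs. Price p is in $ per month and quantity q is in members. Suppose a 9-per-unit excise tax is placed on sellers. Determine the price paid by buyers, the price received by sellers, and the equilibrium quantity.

Inverting to quantity form: qs = 782 + 5p.
The tax drives a wedge p_b - p_s = 9. Substituting p_s = p_b - 9 into supply: qs = 737 + 5p_b.
Equate demand and the shifted supply: 1418 - 7p_b = 737 + 5p_b, giving 12p_b = 681, so p_b = 56.75.
So p_s = 47.75 and the quantity traded is q = 1418 - 7(56.75) = 1020.75.

p_b = 56.75, p_s = 47.75, q = 1020.75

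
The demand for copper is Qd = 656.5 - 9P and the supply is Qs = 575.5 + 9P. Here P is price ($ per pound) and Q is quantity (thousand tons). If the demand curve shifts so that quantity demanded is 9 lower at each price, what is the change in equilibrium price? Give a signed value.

Equating demand and supply, 656.5 - 9P = 575.5 + 9P gives 18P = 81, so P* = 4.5.
Plugging P* into demand: Q* = 656.5 - 9(4.5) = 616.
After the shift, demand is Qd = 647.5 - 9P.
The new intersection has 72 = 18P, i.e. P = 4, Q = 611.5.
ΔP = 4 - 4.5 = -0.5.

ΔP = -0.5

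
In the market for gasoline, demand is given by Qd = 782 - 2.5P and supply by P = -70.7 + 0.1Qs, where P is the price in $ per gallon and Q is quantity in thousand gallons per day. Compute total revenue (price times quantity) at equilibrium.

Inverting to quantity form: Qs = 707 + 10P.
Set Qd = Qs: 782 - 2.5P = 707 + 10P, so 75 = 12.5P and P* = 6.
From the demand curve, Q* = 782 - 2.5(6) = 767.
Total revenue = P* × Q* = 6 × 767 = 4602.

Total revenue = 4602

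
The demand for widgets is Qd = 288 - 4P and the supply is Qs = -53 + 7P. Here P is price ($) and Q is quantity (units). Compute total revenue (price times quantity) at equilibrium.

Total revenue = 5084

Set Qd = Qs: 288 - 4P = -53 + 7P, so 341 = 11P and P* = 31.
Plugging P* into demand: Q* = 288 - 4(31) = 164.
Total revenue = P* × Q* = 31 × 164 = 5084.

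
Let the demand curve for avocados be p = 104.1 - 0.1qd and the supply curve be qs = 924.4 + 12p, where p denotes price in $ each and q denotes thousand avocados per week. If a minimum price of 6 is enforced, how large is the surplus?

Surplus = 15.4

Inverting to quantity form: qd = 1041 - 10p.
Evaluating both curves at the floor price 6 gives qd = 981, qs = 996.4.
Surplus = qs - qd = 996.4 - 981 = 15.4.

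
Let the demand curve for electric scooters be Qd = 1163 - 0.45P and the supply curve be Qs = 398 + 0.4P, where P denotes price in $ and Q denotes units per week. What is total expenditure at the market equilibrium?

At equilibrium Qd = Qs, so 1163 - 0.45P = 398 + 0.4P; collecting terms, 765 = 0.85P and P* = 900.
From the demand curve, Q* = 1163 - 0.45(900) = 758.
Total expenditure = P* × Q* = 900 × 758 = 682200.

Total expenditure = 682200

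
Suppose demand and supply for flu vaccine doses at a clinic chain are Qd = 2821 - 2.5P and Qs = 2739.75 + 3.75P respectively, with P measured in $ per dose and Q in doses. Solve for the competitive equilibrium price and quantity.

The market clears where 2821 - 2.5P = 2739.75 + 3.75P. Rearranging, 6.25P = 81.25, hence P* = 13.
Plugging P* into demand: Q* = 2821 - 2.5(13) = 2788.5.

P* = 13, Q* = 2788.5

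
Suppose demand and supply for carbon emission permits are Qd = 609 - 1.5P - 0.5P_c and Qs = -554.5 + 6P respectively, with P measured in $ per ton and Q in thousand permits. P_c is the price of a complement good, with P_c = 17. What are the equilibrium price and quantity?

With P_c = 17, demand is Qd = 600.5 - 1.5P.
Equating demand and supply, 600.5 - 1.5P = -554.5 + 6P gives 7.5P = 1155, so P* = 154.
Then Q* = 600.5 - 1.5(154) = 369.5.

P* = 154, Q* = 369.5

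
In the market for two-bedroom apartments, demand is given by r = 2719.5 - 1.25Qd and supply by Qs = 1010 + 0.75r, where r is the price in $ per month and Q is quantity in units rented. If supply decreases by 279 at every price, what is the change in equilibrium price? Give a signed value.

Δr = 180

Inverting to quantity form: Qd = 2175.6 - 0.8r.
Equating demand and supply, 2175.6 - 0.8r = 1010 + 0.75r gives 1.55r = 1165.6, so r* = 752.
Substitute back: Q* = 2175.6 - 0.8(752) = 1574.
After the shift, supply is Qs = 731 + 0.75r.
The new intersection has 1444.6 = 1.55r, i.e. r = 932, Q = 1430.
Δr = 932 - 752 = 180.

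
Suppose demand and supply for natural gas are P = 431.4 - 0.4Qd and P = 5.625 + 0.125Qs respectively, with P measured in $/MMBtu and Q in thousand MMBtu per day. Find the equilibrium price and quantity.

Inverting to quantity form: Qd = 1078.5 - 2.5P and Qs = -45 + 8P.
The market clears where 1078.5 - 2.5P = -45 + 8P. Rearranging, 10.5P = 1123.5, hence P* = 107.
Then Q* = 1078.5 - 2.5(107) = 811.

P* = 107, Q* = 811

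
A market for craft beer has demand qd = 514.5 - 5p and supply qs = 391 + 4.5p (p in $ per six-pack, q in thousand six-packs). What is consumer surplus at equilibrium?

Consumer surplus = 20205.025

At equilibrium qd = qs, so 514.5 - 5p = 391 + 4.5p; collecting terms, 123.5 = 9.5p and p* = 13.
Substitute back: q* = 514.5 - 5(13) = 449.5.
Demand choke price (qd = 0): p = 514.5/5 = 102.9. Consumer surplus = ½ × (102.9 - 13) × 449.5 = 20205.025.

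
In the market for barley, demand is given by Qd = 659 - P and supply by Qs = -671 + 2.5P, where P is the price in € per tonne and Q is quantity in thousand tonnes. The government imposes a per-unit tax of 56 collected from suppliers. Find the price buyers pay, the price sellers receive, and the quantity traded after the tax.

P_b = 420, P_s = 364, Q = 239

The tax drives a wedge P_b - P_s = 56. Substituting P_s = P_b - 56 into supply: Qs = -811 + 2.5P_b.
Market clearing requires 659 - P_b = -811 + 2.5P_b; hence 1470 = 3.5P_b and P_b = 420.
So P_s = 364 and the quantity traded is Q = 659 - 420 = 239.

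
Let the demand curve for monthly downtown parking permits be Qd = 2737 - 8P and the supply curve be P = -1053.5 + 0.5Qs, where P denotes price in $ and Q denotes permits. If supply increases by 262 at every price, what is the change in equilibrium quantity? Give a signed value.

Rewriting in direct form: Qs = 2107 + 2P.
The market clears where 2737 - 8P = 2107 + 2P. Rearranging, 10P = 630, hence P* = 63.
Then Q* = 2737 - 8(63) = 2233.
After the shift, supply is Qs = 2369 + 2P.
New equilibrium: 368 = 10P, so P = 36.8 and Q = 2442.6.
ΔQ = 2442.6 - 2233 = 209.6.

ΔQ = 209.6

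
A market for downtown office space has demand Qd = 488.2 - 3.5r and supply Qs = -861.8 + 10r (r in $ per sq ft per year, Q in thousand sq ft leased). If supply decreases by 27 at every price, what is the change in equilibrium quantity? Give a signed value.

The market clears where 488.2 - 3.5r = -861.8 + 10r. Rearranging, 13.5r = 1350, hence r* = 100.
Plugging r* into demand: Q* = 488.2 - 3.5(100) = 138.2.
After the shift, supply is Qs = -888.8 + 10r.
New equilibrium: 1377 = 13.5r, so r = 102 and Q = 131.2.
ΔQ = 131.2 - 138.2 = -7.

ΔQ = -7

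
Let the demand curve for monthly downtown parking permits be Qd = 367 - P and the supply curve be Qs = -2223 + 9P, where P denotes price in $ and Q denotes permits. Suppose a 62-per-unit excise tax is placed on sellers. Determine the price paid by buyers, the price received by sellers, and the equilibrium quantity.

P_b = 314.8, P_s = 252.8, Q = 52.2

The tax drives a wedge P_b - P_s = 62. Substituting P_s = P_b - 62 into supply: Qs = -2781 + 9P_b.
Set Qd = Qs: 367 - P_b = -2781 + 9P_b, so 3148 = 10P_b and P_b = 314.8.
Then P_s = 314.8 - 62 = 252.8 and Q = 367 - 314.8 = 52.2.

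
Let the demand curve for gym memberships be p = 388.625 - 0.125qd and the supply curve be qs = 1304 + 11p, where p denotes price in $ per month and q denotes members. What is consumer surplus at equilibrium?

Consumer surplus = 344862.5625

Inverting to quantity form: qd = 3109 - 8p.
Set qd = qs: 3109 - 8p = 1304 + 11p, so 1805 = 19p and p* = 95.
From the demand curve, q* = 3109 - 8(95) = 2349.
Demand choke price (qd = 0): p = 3109/8 = 388.625. Consumer surplus = ½ × (388.625 - 95) × 2349 = 344862.5625.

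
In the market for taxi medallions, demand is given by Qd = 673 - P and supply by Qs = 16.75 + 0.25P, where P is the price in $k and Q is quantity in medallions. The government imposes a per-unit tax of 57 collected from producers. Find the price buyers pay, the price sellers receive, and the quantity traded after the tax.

P_b = 536.4, P_s = 479.4, Q = 136.6

With a tax of 57 on producers, they supply based on the net price P_s = P_b - 57, so Qs = 2.5 + 0.25P_b.
Market clearing requires 673 - P_b = 2.5 + 0.25P_b; hence 670.5 = 1.25P_b and P_b = 536.4.
So P_s = 479.4 and the quantity traded is Q = 673 - 536.4 = 136.6.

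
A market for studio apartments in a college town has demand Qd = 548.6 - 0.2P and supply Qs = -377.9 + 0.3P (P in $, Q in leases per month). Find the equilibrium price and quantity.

The market clears where 548.6 - 0.2P = -377.9 + 0.3P. Rearranging, 0.5P = 926.5, hence P* = 1853.
From the demand curve, Q* = 548.6 - 0.2(1853) = 178.

P* = 1853, Q* = 178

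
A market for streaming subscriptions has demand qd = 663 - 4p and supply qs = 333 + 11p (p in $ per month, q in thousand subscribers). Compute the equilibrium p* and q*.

Set qd = qs: 663 - 4p = 333 + 11p, so 330 = 15p and p* = 22.
Plugging p* into demand: q* = 663 - 4(22) = 575.

p* = 22, q* = 575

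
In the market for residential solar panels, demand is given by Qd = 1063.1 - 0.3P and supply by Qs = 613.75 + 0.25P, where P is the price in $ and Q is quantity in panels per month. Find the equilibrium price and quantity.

The market clears where 1063.1 - 0.3P = 613.75 + 0.25P. Rearranging, 0.55P = 449.35, hence P* = 817.
Plugging P* into demand: Q* = 1063.1 - 0.3(817) = 818.

P* = 817, Q* = 818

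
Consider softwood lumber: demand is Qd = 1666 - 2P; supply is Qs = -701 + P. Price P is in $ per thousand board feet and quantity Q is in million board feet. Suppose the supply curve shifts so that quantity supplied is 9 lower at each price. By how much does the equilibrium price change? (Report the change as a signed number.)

Equating demand and supply, 1666 - 2P = -701 + P gives 3P = 2367, so P* = 789.
From the demand curve, Q* = 1666 - 2(789) = 88.
After the shift, supply is Qs = -710 + P.
Re-solving, 3P = 2376 gives P = 792 and Q = 82.
ΔP = 792 - 789 = 3.

ΔP = 3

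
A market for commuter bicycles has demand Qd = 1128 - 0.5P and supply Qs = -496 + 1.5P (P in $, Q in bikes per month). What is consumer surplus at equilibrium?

Set Qd = Qs: 1128 - 0.5P = -496 + 1.5P, so 1624 = 2P and P* = 812.
Then Q* = 1128 - 0.5(812) = 722.
Demand choke price (Qd = 0): P = 1128/0.5 = 2256. Consumer surplus = ½ × (2256 - 812) × 722 = 521284.

Consumer surplus = 521284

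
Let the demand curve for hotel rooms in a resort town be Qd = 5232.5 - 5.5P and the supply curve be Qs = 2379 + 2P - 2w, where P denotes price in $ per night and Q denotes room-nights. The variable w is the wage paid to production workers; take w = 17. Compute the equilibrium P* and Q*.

P* = 385, Q* = 3115

With w = 17, supply is Qs = 2345 + 2P.
At equilibrium Qd = Qs, so 5232.5 - 5.5P = 2345 + 2P; collecting terms, 2887.5 = 7.5P and P* = 385.
Plugging P* into demand: Q* = 5232.5 - 5.5(385) = 3115.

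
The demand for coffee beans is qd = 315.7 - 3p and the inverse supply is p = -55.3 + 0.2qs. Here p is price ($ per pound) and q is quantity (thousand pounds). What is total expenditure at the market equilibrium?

Total expenditure = 1474.9

In direct form, qs = 276.5 + 5p.
At equilibrium qd = qs, so 315.7 - 3p = 276.5 + 5p; collecting terms, 39.2 = 8p and p* = 4.9.
Substitute back: q* = 315.7 - 3(4.9) = 301.
Total expenditure = p* × q* = 4.9 × 301 = 1474.9.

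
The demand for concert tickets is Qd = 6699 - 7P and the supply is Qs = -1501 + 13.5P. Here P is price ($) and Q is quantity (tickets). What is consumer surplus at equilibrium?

Set Qd = Qs: 6699 - 7P = -1501 + 13.5P, so 8200 = 20.5P and P* = 400.
Substitute back: Q* = 6699 - 7(400) = 3899.
Demand choke price (Qd = 0): P = 6699/7 = 957. Consumer surplus = ½ × (957 - 400) × 3899 = 1085871.5.

Consumer surplus = 1085871.5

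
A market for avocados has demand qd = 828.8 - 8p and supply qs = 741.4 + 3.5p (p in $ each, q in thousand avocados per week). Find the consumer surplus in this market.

Consumer surplus = 36864

Set qd = qs: 828.8 - 8p = 741.4 + 3.5p, so 87.4 = 11.5p and p* = 7.6.
Substitute back: q* = 828.8 - 8(7.6) = 768.
Demand choke price (qd = 0): p = 828.8/8 = 103.6. Consumer surplus = ½ × (103.6 - 7.6) × 768 = 36864.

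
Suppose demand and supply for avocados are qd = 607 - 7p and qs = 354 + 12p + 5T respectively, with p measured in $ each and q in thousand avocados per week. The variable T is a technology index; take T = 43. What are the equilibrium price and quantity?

p* = 2, q* = 593

With T = 43, supply is qs = 569 + 12p.
Equating demand and supply, 607 - 7p = 569 + 12p gives 19p = 38, so p* = 2.
Then q* = 607 - 7(2) = 593.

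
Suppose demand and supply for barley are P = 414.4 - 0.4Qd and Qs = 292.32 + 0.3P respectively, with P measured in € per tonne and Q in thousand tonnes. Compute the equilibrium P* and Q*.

Solving each curve for Q: Qd = 1036 - 2.5P.
The market clears where 1036 - 2.5P = 292.32 + 0.3P. Rearranging, 2.8P = 743.68, hence P* = 265.6.
From the demand curve, Q* = 1036 - 2.5(265.6) = 372.

P* = 265.6, Q* = 372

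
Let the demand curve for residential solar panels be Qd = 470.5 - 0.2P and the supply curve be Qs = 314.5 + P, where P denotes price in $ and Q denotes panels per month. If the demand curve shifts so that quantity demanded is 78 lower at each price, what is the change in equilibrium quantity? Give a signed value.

ΔQ = -65

Equating demand and supply, 470.5 - 0.2P = 314.5 + P gives 1.2P = 156, so P* = 130.
From the demand curve, Q* = 470.5 - 0.2(130) = 444.5.
After the shift, demand is Qd = 392.5 - 0.2P.
The new intersection has 78 = 1.2P, i.e. P = 65, Q = 379.5.
ΔQ = 379.5 - 444.5 = -65.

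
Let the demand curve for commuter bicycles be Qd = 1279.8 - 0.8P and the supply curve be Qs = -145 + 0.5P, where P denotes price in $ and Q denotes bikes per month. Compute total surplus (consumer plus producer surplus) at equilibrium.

Total surplus = 263914.625

Equating demand and supply, 1279.8 - 0.8P = -145 + 0.5P gives 1.3P = 1424.8, so P* = 1096.
Substitute back: Q* = 1279.8 - 0.8(1096) = 403.
Demand choke price = 1599.75; supply choke price = 290. CS = ½(1599.75 - 1096)(403) = 101505.625; PS = ½(1096 - 290)(403) = 162409. Total surplus = 263914.625.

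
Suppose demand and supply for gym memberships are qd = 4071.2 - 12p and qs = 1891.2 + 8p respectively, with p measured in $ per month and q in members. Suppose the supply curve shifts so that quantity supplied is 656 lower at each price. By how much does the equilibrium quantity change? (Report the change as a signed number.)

Δq = -393.6

Set qd = qs: 4071.2 - 12p = 1891.2 + 8p, so 2180 = 20p and p* = 109.
From the demand curve, q* = 4071.2 - 12(109) = 2763.2.
After the shift, supply is qs = 1235.2 + 8p.
The new intersection has 2836 = 20p, i.e. p = 141.8, q = 2369.6.
Δq = 2369.6 - 2763.2 = -393.6.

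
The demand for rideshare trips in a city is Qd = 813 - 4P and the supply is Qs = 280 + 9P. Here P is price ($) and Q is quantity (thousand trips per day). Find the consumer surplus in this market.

Equating demand and supply, 813 - 4P = 280 + 9P gives 13P = 533, so P* = 41.
Then Q* = 813 - 4(41) = 649.
Demand choke price (Qd = 0): P = 813/4 = 203.25. Consumer surplus = ½ × (203.25 - 41) × 649 = 52650.125.

Consumer surplus = 52650.125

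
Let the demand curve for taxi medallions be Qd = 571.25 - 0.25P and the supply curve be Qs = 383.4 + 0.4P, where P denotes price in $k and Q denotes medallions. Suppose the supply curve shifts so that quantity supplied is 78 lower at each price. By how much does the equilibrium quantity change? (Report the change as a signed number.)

ΔQ = -30

The market clears where 571.25 - 0.25P = 383.4 + 0.4P. Rearranging, 0.65P = 187.85, hence P* = 289.
Plugging P* into demand: Q* = 571.25 - 0.25(289) = 499.
After the shift, supply is Qs = 305.4 + 0.4P.
Re-solving, 0.65P = 265.85 gives P = 409 and Q = 469.
ΔQ = 469 - 499 = -30.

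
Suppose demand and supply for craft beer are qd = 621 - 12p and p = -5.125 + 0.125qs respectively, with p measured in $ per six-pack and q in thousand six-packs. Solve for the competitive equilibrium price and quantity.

Inverting to quantity form: qs = 41 + 8p.
At equilibrium qd = qs, so 621 - 12p = 41 + 8p; collecting terms, 580 = 20p and p* = 29.
Plugging p* into demand: q* = 621 - 12(29) = 273.

p* = 29, q* = 273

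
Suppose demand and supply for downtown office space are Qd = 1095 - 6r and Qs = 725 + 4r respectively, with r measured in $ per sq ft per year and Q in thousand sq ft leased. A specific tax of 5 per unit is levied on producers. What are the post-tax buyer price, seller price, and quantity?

r_b = 39, r_s = 34, Q = 861

The tax drives a wedge r_b - r_s = 5. Substituting r_s = r_b - 5 into supply: Qs = 705 + 4r_b.
Set Qd = Qs: 1095 - 6r_b = 705 + 4r_b, so 390 = 10r_b and r_b = 39.
So r_s = 34 and the quantity traded is Q = 1095 - 6(39) = 861.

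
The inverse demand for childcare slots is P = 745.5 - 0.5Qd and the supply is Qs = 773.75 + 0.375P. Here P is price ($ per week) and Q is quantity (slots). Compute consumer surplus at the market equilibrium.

Consumer surplus = 196692.25

Rewriting in direct form: Qd = 1491 - 2P.
Equating demand and supply, 1491 - 2P = 773.75 + 0.375P gives 2.375P = 717.25, so P* = 302.
From the demand curve, Q* = 1491 - 2(302) = 887.
Demand choke price (Qd = 0): P = 1491/2 = 745.5. Consumer surplus = ½ × (745.5 - 302) × 887 = 196692.25.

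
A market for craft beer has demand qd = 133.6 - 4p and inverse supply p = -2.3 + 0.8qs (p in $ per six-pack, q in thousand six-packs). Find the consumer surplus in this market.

Consumer surplus = 144.5

Rewriting in direct form: qs = 2.875 + 1.25p.
At equilibrium qd = qs, so 133.6 - 4p = 2.875 + 1.25p; collecting terms, 130.725 = 5.25p and p* = 24.9.
Plugging p* into demand: q* = 133.6 - 4(24.9) = 34.
Demand choke price (qd = 0): p = 133.6/4 = 33.4. Consumer surplus = ½ × (33.4 - 24.9) × 34 = 144.5.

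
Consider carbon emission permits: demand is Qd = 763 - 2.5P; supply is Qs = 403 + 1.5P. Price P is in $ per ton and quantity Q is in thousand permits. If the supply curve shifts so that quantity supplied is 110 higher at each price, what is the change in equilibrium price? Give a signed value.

ΔP = -27.5

At equilibrium Qd = Qs, so 763 - 2.5P = 403 + 1.5P; collecting terms, 360 = 4P and P* = 90.
From the demand curve, Q* = 763 - 2.5(90) = 538.
After the shift, supply is Qs = 513 + 1.5P.
Re-solving, 4P = 250 gives P = 62.5 and Q = 606.75.
ΔP = 62.5 - 90 = -27.5.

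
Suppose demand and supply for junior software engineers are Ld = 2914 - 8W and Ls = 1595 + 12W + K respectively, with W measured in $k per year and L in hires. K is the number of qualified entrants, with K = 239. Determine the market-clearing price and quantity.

W* = 54, L* = 2482

With K = 239, supply is Ls = 1834 + 12W.
The market clears where 2914 - 8W = 1834 + 12W. Rearranging, 20W = 1080, hence W* = 54.
Plugging W* into demand: L* = 2914 - 8(54) = 2482.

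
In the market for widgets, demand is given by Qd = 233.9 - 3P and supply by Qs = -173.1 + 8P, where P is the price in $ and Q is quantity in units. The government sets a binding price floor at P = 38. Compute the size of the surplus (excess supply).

Surplus = 11

At P = 38: Qd = 119.9 and Qs = 130.9.
Surplus = Qs - Qd = 130.9 - 119.9 = 11.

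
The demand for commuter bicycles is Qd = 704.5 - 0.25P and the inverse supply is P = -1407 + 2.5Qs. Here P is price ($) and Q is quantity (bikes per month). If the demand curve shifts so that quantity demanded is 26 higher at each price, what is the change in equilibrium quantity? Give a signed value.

Inverting to quantity form: Qs = 562.8 + 0.4P.
The market clears where 704.5 - 0.25P = 562.8 + 0.4P. Rearranging, 0.65P = 141.7, hence P* = 218.
Plugging P* into demand: Q* = 704.5 - 0.25(218) = 650.
After the shift, demand is Qd = 730.5 - 0.25P.
The new intersection has 167.7 = 0.65P, i.e. P = 258, Q = 666.
ΔQ = 666 - 650 = 16.

ΔQ = 16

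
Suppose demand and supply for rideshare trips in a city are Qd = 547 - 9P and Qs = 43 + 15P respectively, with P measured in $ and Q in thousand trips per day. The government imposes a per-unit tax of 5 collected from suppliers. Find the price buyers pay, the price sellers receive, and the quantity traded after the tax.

P_b = 24.125, P_s = 19.125, Q = 329.875

The tax drives a wedge P_b - P_s = 5. Substituting P_s = P_b - 5 into supply: Qs = -32 + 15P_b.
Market clearing requires 547 - 9P_b = -32 + 15P_b; hence 579 = 24P_b and P_b = 24.125.
So P_s = 19.125 and the quantity traded is Q = 547 - 9(24.125) = 329.875.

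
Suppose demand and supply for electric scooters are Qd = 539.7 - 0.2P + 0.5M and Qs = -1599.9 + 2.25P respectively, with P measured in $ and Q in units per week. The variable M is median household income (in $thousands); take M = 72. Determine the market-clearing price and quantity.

P* = 888, Q* = 398.1

With M = 72, demand is Qd = 575.7 - 0.2P.
Equating demand and supply, 575.7 - 0.2P = -1599.9 + 2.25P gives 2.45P = 2175.6, so P* = 888.
From the demand curve, Q* = 575.7 - 0.2(888) = 398.1.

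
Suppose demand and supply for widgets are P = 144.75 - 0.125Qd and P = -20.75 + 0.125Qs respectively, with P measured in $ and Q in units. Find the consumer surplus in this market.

In direct form, Qd = 1158 - 8P and Qs = 166 + 8P.
At equilibrium Qd = Qs, so 1158 - 8P = 166 + 8P; collecting terms, 992 = 16P and P* = 62.
Substitute back: Q* = 1158 - 8(62) = 662.
Demand choke price (Qd = 0): P = 1158/8 = 144.75. Consumer surplus = ½ × (144.75 - 62) × 662 = 27390.25.

Consumer surplus = 27390.25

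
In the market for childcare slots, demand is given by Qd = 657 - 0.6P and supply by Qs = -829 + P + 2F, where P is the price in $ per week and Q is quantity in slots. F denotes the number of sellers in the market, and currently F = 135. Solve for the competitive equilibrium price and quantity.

P* = 760, Q* = 201

With F = 135, supply is Qs = -559 + P.
At equilibrium Qd = Qs, so 657 - 0.6P = -559 + P; collecting terms, 1216 = 1.6P and P* = 760.
Plugging P* into demand: Q* = 657 - 0.6(760) = 201.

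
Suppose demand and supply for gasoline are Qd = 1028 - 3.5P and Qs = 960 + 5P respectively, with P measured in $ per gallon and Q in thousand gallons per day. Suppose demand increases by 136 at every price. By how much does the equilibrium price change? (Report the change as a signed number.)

ΔP = 16

Equating demand and supply, 1028 - 3.5P = 960 + 5P gives 8.5P = 68, so P* = 8.
Substitute back: Q* = 1028 - 3.5(8) = 1000.
After the shift, demand is Qd = 1164 - 3.5P.
The new intersection has 204 = 8.5P, i.e. P = 24, Q = 1080.
ΔP = 24 - 8 = 16.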